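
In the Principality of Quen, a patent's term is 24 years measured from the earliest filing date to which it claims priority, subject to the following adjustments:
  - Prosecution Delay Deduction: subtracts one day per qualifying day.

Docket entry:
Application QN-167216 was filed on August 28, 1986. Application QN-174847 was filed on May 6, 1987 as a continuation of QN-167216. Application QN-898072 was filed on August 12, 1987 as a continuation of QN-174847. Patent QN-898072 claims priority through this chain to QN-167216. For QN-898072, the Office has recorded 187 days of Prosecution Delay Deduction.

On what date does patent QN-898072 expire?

Earliest priority filing: 28 August 1986.
Base term: 28 August 1986 + 24 years → 28 August 2010.
Prosecution Delay Deduction: −187 days → 22 February 2010.

February 22, 2010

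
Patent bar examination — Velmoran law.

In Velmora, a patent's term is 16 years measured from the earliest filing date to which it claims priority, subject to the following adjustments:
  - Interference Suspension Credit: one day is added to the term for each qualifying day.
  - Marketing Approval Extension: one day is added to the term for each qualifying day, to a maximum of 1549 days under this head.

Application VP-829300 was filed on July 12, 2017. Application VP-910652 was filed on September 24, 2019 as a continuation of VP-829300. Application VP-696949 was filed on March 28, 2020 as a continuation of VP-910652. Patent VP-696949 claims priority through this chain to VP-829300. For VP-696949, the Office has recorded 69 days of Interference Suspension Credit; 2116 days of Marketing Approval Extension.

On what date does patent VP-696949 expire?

Earliest priority filing: 12 July 2017.
Base term: 12 July 2017 + 16 years → 12 July 2033.
Interference Suspension Credit: +69 days → 19 September 2033.
Marketing Approval Extension: 2116 days claimed exceeds the 1549-day cap, so +1549 days → 16 December 2037.

2037-12-16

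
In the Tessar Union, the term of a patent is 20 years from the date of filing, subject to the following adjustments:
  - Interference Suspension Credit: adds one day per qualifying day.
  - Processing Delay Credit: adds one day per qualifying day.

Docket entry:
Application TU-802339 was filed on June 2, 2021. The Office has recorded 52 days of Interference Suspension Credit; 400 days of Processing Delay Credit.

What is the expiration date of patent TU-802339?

2042-08-28

Base term: filing date + 20 years → 2 June 2041.
Interference Suspension Credit: +52 days → 24 July 2041.
Processing Delay Credit: +400 days → 28 August 2042.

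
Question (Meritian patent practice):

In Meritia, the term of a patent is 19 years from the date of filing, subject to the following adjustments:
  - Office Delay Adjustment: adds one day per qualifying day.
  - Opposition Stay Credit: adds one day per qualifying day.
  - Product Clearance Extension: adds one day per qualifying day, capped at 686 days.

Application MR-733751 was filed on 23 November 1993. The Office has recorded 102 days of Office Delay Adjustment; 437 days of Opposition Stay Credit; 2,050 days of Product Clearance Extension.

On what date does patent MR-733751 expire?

Base term: filing date + 19 years → 23 November 2012.
Office Delay Adjustment: +102 days → 5 March 2013.
Opposition Stay Credit: +437 days → 16 May 2014.
Product Clearance Extension: 2050 days claimed exceeds the 686-day cap, so +686 days → 1 April 2016.

2016-04-01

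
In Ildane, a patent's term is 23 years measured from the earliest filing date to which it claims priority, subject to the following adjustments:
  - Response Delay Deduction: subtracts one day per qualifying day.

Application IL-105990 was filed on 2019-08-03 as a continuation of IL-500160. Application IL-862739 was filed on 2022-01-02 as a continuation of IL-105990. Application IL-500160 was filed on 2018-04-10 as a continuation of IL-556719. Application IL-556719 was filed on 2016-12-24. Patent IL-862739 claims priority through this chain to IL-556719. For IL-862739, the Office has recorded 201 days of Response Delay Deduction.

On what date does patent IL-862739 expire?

2039-06-06

Earliest priority filing: 24 December 2016.
Base term: 24 December 2016 + 23 years → 24 December 2039.
Response Delay Deduction: −201 days → 6 June 2039.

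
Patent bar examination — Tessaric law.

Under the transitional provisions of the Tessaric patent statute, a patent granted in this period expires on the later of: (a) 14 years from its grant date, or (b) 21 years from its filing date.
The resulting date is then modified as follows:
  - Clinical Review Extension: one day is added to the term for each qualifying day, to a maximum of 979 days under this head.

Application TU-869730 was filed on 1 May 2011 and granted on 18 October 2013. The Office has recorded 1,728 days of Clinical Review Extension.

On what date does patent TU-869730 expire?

2035-01-05

(a) grant + 14 years → 18 October 2027.
(b) filing + 21 years → 1 May 2032.
Later of the two: 1 May 2032.
Clinical Review Extension: 1728 days claimed exceeds the 979-day cap, so +979 days → 5 January 2035.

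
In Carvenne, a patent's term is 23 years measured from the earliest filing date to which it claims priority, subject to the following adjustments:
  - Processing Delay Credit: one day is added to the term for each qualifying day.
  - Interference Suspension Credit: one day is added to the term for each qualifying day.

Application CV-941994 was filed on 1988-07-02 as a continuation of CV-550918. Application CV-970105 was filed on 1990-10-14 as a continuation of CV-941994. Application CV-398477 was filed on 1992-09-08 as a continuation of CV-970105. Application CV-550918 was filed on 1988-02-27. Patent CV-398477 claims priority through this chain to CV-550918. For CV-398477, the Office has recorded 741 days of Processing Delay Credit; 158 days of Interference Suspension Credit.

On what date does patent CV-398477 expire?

2013-08-14

Earliest priority filing: 27 February 1988.
Base term: 27 February 1988 + 23 years → 27 February 2011.
Processing Delay Credit: +741 days → 9 March 2013.
Interference Suspension Credit: +158 days → 14 August 2013.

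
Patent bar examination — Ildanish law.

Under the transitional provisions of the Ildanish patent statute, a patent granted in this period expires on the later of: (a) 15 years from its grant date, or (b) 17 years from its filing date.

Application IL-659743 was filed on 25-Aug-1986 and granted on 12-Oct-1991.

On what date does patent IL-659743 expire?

(a) grant + 15 years → 12 October 2006.
(b) filing + 17 years → 25 August 2003.
Later of the two: 12 October 2006.

October 12, 2006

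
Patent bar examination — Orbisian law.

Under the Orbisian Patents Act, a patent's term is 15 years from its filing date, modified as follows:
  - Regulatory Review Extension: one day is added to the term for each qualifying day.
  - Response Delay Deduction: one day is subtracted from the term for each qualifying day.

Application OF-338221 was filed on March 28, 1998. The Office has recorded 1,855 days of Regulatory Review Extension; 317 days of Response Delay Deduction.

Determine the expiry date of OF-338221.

June 13, 2017

Base term: filing date + 15 years → 28 March 2013.
Regulatory Review Extension: +1855 days → 26 April 2018.
Response Delay Deduction: −317 days → 13 June 2017.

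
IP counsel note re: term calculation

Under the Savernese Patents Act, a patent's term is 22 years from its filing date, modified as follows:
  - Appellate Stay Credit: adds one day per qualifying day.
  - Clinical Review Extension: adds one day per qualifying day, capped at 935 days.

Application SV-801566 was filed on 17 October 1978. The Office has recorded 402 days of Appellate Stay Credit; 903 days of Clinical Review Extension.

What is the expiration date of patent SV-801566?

May 14, 2004

Base term: filing date + 22 years → 17 October 2000.
Appellate Stay Credit: +402 days → 23 November 2001.
Clinical Review Extension: 903 days (within the 935-day cap) → +903 days → 14 May 2004.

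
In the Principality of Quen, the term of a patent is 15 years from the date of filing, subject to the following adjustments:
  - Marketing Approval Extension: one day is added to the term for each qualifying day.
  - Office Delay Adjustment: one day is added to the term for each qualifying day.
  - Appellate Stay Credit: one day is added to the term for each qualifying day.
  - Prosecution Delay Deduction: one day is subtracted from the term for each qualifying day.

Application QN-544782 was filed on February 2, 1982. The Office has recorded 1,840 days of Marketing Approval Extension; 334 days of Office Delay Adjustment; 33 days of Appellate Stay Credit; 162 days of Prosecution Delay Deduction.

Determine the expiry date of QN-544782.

September 9, 2002

Base term: filing date + 15 years → 2 February 1997.
Marketing Approval Extension: +1840 days → 16 February 2002.
Office Delay Adjustment: +334 days → 16 January 2003.
Appellate Stay Credit: +33 days → 18 February 2003.
Prosecution Delay Deduction: −162 days → 9 September 2002.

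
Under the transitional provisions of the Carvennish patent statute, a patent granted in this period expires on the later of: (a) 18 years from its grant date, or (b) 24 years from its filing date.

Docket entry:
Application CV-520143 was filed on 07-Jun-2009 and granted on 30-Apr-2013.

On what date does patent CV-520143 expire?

2033-06-07

(a) grant + 18 years → 30 April 2031.
(b) filing + 24 years → 7 June 2033.
Later of the two: 7 June 2033.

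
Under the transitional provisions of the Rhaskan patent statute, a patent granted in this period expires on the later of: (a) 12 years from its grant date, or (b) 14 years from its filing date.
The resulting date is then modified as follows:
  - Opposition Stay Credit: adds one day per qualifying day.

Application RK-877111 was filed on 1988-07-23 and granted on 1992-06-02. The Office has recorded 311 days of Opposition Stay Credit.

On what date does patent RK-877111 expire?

April 9, 2005

(a) grant + 12 years → 2 June 2004.
(b) filing + 14 years → 23 July 2002.
Later of the two: 2 June 2004.
Opposition Stay Credit: +311 days → 9 April 2005.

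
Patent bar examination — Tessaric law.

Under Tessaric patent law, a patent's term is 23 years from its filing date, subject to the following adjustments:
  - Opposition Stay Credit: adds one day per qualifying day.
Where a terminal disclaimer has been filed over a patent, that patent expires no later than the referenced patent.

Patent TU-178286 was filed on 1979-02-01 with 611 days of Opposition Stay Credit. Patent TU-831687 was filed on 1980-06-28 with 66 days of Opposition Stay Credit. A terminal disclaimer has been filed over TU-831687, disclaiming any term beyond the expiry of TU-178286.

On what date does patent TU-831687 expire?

Natural term of TU-831687:
  Base: filing + 23 years → 28 June 2003.
  Opposition Stay Credit: +66 days → 2 September 2003.
Expiry of referenced patent TU-178286:
  Base: filing + 23 years → 1 February 2002.
  Opposition Stay Credit: +611 days → 5 October 2003.
Terminal disclaimer: TU-831687 expires on the earlier of 2 September 2003 and 5 October 2003.

2003-09-02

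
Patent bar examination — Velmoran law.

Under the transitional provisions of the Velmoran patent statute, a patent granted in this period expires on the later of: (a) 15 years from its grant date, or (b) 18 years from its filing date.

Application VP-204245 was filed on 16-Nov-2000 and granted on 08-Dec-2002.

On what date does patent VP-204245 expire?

(a) grant + 15 years → 8 December 2017.
(b) filing + 18 years → 16 November 2018.
Later of the two: 16 November 2018.

November 16, 2018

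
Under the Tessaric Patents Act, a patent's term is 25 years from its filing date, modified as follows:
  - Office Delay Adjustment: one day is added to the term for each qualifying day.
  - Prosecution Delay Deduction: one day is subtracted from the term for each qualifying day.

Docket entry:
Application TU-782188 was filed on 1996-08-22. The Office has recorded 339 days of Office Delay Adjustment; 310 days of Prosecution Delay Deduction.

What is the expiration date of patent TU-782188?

Base term: filing date + 25 years → 22 August 2021.
Office Delay Adjustment: +339 days → 27 July 2022.
Prosecution Delay Deduction: −310 days → 20 September 2021.

September 20, 2021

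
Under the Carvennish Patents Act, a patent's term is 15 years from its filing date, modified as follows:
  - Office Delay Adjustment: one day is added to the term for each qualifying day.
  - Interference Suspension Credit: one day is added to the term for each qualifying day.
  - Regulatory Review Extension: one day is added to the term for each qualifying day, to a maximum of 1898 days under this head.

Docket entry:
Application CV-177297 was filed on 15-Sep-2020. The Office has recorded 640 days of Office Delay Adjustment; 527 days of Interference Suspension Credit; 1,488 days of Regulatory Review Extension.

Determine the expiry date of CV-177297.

Base term: filing date + 15 years → 15 September 2035.
Office Delay Adjustment: +640 days → 16 June 2037.
Interference Suspension Credit: +527 days → 25 November 2038.
Regulatory Review Extension: 1488 days (within the 1898-day cap) → +1488 days → 22 December 2042.

2042-12-22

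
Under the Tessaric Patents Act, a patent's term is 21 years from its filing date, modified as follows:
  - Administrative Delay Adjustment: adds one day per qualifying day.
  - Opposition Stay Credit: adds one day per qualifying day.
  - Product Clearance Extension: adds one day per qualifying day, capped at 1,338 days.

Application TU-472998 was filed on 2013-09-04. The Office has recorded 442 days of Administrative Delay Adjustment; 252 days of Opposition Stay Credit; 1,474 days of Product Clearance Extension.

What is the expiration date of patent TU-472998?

March 28, 2040

Base term: filing date + 21 years → 4 September 2034.
Administrative Delay Adjustment: +442 days → 20 November 2035.
Opposition Stay Credit: +252 days → 29 July 2036.
Product Clearance Extension: 1474 days claimed exceeds the 1338-day cap, so +1338 days → 28 March 2040.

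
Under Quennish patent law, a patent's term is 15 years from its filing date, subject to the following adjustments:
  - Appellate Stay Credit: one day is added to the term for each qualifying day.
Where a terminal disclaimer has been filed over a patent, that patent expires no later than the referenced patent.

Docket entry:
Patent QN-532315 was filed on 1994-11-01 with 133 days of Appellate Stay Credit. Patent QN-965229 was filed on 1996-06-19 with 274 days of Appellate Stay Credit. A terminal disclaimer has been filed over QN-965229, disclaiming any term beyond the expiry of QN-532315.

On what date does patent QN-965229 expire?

Natural term of QN-965229:
  Base: filing + 15 years → 19 June 2011.
  Appellate Stay Credit: +274 days → 19 March 2012.
Expiry of referenced patent QN-532315:
  Base: filing + 15 years → 1 November 2009.
  Appellate Stay Credit: +133 days → 14 March 2010.
Terminal disclaimer: QN-965229 expires on the earlier of 19 March 2012 and 14 March 2010.

March 14, 2010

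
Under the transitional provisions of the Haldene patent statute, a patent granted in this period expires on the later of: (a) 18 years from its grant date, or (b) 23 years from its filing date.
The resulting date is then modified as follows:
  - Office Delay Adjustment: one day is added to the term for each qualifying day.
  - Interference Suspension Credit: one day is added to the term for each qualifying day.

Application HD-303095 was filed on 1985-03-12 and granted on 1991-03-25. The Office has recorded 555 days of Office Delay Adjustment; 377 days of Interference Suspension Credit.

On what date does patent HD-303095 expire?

2011-10-13

(a) grant + 18 years → 25 March 2009.
(b) filing + 23 years → 12 March 2008.
Later of the two: 25 March 2009.
Office Delay Adjustment: +555 days → 1 October 2010.
Interference Suspension Credit: +377 days → 13 October 2011.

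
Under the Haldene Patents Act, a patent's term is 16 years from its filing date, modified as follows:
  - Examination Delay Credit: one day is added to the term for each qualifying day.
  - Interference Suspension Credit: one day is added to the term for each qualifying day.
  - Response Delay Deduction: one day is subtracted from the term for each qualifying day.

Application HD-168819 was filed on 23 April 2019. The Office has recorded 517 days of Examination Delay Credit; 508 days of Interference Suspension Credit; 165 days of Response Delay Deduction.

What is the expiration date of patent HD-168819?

August 30, 2037

Base term: filing date + 16 years → 23 April 2035.
Examination Delay Credit: +517 days → 21 September 2036.
Interference Suspension Credit: +508 days → 11 February 2038.
Response Delay Deduction: −165 days → 30 August 2037.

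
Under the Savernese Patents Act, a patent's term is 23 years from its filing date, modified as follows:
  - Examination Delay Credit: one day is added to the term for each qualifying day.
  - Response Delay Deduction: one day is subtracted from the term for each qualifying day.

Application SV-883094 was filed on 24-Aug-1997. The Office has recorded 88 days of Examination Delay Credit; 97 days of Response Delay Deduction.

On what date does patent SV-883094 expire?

Base term: filing date + 23 years → 24 August 2020.
Examination Delay Credit: +88 days → 20 November 2020.
Response Delay Deduction: −97 days → 15 August 2020.

August 15, 2020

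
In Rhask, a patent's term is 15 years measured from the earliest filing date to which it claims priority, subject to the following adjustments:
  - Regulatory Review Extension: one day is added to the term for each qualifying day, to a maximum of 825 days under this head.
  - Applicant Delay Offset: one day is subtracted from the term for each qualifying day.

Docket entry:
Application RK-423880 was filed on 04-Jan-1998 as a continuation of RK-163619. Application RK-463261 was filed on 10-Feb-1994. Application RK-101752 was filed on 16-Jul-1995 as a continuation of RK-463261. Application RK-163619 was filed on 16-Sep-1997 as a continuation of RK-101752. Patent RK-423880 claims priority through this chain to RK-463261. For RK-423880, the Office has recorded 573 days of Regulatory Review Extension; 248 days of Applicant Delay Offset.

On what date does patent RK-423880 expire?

Earliest priority filing: 10 February 1994.
Base term: 10 February 1994 + 15 years → 10 February 2009.
Regulatory Review Extension: 573 days (within the 825-day cap) → +573 days → 6 September 2010.
Applicant Delay Offset: −248 days → 1 January 2010.

2010-01-01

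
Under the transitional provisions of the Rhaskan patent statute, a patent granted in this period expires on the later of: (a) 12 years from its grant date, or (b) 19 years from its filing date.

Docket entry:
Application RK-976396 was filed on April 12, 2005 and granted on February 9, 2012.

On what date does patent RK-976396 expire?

(a) grant + 12 years → 9 February 2024.
(b) filing + 19 years → 12 April 2024.
Later of the two: 12 April 2024.

April 12, 2024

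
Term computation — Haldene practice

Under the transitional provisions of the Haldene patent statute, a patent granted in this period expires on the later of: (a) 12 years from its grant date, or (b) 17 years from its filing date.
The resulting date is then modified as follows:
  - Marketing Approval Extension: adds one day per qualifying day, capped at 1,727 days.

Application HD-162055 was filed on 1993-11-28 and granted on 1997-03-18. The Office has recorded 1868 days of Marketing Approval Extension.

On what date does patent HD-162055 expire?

August 21, 2015

(a) grant + 12 years → 18 March 2009.
(b) filing + 17 years → 28 November 2010.
Later of the two: 28 November 2010.
Marketing Approval Extension: 1868 days claimed exceeds the 1727-day cap, so +1727 days → 21 August 2015.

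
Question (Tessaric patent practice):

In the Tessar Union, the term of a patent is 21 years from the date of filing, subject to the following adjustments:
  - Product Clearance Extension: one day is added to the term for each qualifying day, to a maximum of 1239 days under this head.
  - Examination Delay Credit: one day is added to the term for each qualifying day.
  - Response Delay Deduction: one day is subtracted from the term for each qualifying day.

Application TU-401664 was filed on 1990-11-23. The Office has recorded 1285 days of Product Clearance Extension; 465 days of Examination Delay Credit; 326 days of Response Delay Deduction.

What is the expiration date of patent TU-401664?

Base term: filing date + 21 years → 23 November 2011.
Product Clearance Extension: 1285 days claimed exceeds the 1239-day cap, so +1239 days → 15 April 2015.
Examination Delay Credit: +465 days → 23 July 2016.
Response Delay Deduction: −326 days → 1 September 2015.

September 1, 2015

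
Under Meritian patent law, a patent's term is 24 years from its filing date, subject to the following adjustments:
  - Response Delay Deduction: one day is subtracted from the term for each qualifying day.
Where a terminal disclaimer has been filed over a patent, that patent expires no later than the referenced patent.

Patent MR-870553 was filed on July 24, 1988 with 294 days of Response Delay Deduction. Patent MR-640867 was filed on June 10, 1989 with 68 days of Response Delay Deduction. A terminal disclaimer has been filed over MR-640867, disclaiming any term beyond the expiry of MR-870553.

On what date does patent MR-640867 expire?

October 4, 2011

Natural term of MR-640867:
  Base: filing + 24 years → 10 June 2013.
  Response Delay Deduction: −68 days → 3 April 2013.
Expiry of referenced patent MR-870553:
  Base: filing + 24 years → 24 July 2012.
  Response Delay Deduction: −294 days → 4 October 2011.
Terminal disclaimer: MR-640867 expires on the earlier of 3 April 2013 and 4 October 2011.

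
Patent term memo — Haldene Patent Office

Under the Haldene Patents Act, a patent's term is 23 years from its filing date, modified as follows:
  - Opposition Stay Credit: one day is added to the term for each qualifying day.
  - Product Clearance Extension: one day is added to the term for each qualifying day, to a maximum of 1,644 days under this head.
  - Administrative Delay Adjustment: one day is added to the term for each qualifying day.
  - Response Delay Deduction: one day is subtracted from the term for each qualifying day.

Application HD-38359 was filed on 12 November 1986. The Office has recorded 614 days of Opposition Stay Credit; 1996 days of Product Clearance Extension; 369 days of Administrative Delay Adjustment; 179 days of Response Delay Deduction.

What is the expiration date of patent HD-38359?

July 26, 2016

Base term: filing date + 23 years → 12 November 2009.
Opposition Stay Credit: +614 days → 19 July 2011.
Product Clearance Extension: 1996 days claimed exceeds the 1644-day cap, so +1644 days → 18 January 2016.
Administrative Delay Adjustment: +369 days → 21 January 2017.
Response Delay Deduction: −179 days → 26 July 2016.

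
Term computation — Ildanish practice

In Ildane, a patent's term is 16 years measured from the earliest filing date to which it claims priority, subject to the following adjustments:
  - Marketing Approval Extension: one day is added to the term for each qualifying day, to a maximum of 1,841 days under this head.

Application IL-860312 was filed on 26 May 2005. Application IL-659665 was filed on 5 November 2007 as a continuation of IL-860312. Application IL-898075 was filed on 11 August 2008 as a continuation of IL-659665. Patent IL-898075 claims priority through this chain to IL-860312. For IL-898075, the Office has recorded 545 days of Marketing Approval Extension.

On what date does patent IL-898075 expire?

2022-11-22

Earliest priority filing: 26 May 2005.
Base term: 26 May 2005 + 16 years → 26 May 2021.
Marketing Approval Extension: 545 days (within the 1841-day cap) → +545 days → 22 November 2022.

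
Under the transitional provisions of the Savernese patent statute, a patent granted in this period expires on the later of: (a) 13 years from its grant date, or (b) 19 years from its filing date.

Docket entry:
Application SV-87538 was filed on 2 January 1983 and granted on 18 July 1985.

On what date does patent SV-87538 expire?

(a) grant + 13 years → 18 July 1998.
(b) filing + 19 years → 2 January 2002.
Later of the two: 2 January 2002.

January 2, 2002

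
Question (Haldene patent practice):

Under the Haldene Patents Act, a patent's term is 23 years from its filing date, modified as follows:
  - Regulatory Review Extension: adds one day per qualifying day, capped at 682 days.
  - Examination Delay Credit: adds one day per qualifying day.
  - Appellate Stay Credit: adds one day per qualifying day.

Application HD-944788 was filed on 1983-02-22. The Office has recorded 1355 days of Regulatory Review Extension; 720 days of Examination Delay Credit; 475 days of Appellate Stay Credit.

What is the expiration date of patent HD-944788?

Base term: filing date + 23 years → 22 February 2006.
Regulatory Review Extension: 1355 days claimed exceeds the 682-day cap, so +682 days → 5 January 2008.
Examination Delay Credit: +720 days → 25 December 2009.
Appellate Stay Credit: +475 days → 14 April 2011.

April 14, 2011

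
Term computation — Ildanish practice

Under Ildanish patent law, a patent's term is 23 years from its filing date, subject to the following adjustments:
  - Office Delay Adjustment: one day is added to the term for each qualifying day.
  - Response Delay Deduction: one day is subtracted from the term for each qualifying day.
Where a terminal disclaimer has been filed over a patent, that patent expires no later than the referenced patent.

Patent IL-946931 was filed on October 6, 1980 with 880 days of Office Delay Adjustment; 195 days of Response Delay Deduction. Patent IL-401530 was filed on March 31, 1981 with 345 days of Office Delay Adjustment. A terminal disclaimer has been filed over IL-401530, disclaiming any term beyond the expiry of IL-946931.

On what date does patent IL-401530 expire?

2005-03-11

Natural term of IL-401530:
  Base: filing + 23 years → 31 March 2004.
  Office Delay Adjustment: +345 days → 11 March 2005.
Expiry of referenced patent IL-946931:
  Base: filing + 23 years → 6 October 2003.
  Office Delay Adjustment: +880 days → 4 March 2006.
  Response Delay Deduction: −195 days → 21 August 2005.
Terminal disclaimer: IL-401530 expires on the earlier of 11 March 2005 and 21 August 2005.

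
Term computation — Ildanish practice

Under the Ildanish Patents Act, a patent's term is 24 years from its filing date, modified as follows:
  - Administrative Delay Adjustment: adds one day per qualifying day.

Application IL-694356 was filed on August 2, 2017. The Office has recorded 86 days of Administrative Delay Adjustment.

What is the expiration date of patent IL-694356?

2041-10-27

Base term: filing date + 24 years → 2 August 2041.
Administrative Delay Adjustment: +86 days → 27 October 2041.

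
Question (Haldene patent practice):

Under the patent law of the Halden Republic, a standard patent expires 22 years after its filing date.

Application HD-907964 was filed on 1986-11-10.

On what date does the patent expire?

2008-11-10

Filing date + 22 years → 10 November 2008.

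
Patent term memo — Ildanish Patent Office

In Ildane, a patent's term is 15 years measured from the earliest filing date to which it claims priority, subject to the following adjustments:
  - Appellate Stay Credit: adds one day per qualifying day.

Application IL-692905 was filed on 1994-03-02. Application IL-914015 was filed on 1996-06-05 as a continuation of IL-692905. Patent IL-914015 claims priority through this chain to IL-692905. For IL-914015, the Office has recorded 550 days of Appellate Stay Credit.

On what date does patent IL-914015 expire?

2010-09-03

Earliest priority filing: 2 March 1994.
Base term: 2 March 1994 + 15 years → 2 March 2009.
Appellate Stay Credit: +550 days → 3 September 2010.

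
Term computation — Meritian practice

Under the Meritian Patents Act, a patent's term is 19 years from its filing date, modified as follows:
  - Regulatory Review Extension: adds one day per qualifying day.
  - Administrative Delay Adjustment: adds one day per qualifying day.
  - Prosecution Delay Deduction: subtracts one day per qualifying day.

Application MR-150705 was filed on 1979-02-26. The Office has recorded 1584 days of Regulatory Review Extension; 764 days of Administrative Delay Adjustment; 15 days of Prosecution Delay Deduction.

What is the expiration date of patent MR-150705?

2004-07-17

Base term: filing date + 19 years → 26 February 1998.
Regulatory Review Extension: +1584 days → 29 June 2002.
Administrative Delay Adjustment: +764 days → 1 August 2004.
Prosecution Delay Deduction: −15 days → 17 July 2004.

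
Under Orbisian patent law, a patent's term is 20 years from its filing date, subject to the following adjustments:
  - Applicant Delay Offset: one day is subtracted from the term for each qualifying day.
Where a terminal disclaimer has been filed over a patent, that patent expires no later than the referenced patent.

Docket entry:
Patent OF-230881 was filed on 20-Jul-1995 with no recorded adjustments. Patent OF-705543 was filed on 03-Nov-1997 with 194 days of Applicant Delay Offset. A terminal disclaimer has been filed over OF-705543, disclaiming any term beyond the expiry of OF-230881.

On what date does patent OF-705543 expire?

July 20, 2015

Natural term of OF-705543:
  Base: filing + 20 years → 3 November 2017.
  Applicant Delay Offset: −194 days → 23 April 2017.
Expiry of referenced patent OF-230881:
  Base: filing + 20 years → 20 July 2015.
Terminal disclaimer: OF-705543 expires on the earlier of 23 April 2017 and 20 July 2015.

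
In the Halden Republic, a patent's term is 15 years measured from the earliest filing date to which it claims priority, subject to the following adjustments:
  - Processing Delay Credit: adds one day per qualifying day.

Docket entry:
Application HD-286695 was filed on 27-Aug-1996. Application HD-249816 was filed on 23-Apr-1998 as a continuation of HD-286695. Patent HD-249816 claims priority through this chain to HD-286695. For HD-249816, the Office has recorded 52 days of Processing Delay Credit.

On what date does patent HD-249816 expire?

October 18, 2011

Earliest priority filing: 27 August 1996.
Base term: 27 August 1996 + 15 years → 27 August 2011.
Processing Delay Credit: +52 days → 18 October 2011.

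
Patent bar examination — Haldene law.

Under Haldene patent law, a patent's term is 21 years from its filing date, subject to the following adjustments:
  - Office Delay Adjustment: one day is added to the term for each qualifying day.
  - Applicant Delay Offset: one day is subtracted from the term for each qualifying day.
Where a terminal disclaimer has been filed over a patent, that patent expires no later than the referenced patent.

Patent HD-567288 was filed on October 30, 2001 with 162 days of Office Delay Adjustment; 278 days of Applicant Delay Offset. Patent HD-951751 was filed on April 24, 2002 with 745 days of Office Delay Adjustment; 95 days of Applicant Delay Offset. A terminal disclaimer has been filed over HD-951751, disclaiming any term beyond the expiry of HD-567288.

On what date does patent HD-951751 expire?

Natural term of HD-951751:
  Base: filing + 21 years → 24 April 2023.
  Office Delay Adjustment: +745 days → 8 May 2025.
  Applicant Delay Offset: −95 days → 2 February 2025.
Expiry of referenced patent HD-567288:
  Base: filing + 21 years → 30 October 2022.
  Office Delay Adjustment: +162 days → 10 April 2023.
  Applicant Delay Offset: −278 days → 6 July 2022.
Terminal disclaimer: HD-951751 expires on the earlier of 2 February 2025 and 6 July 2022.

2022-07-06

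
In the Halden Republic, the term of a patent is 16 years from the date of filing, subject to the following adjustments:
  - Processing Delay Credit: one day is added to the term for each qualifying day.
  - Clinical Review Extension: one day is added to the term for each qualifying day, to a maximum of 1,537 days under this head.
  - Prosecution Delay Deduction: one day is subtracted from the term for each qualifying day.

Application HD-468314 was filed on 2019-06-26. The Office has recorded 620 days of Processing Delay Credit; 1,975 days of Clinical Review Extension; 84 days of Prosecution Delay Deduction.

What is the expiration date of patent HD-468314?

2041-02-27

Base term: filing date + 16 years → 26 June 2035.
Processing Delay Credit: +620 days → 7 March 2037.
Clinical Review Extension: 1975 days claimed exceeds the 1537-day cap, so +1537 days → 22 May 2041.
Prosecution Delay Deduction: −84 days → 27 February 2041.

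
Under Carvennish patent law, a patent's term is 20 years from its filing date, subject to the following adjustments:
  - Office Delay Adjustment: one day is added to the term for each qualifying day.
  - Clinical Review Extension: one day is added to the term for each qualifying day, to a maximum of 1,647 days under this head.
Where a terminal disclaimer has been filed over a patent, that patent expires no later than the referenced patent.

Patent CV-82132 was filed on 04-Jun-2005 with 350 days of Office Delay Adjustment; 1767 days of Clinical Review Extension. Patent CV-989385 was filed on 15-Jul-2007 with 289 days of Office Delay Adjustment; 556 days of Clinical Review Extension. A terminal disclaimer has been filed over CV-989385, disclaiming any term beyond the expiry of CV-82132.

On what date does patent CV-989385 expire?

Natural term of CV-989385:
  Base: filing + 20 years → 15 July 2027.
  Office Delay Adjustment: +289 days → 29 April 2028.
  Clinical Review Extension: 556 days (within the 1647-day cap) → +556 days → 6 November 2029.
Expiry of referenced patent CV-82132:
  Base: filing + 20 years → 4 June 2025.
  Office Delay Adjustment: +350 days → 20 May 2026.
  Clinical Review Extension: 1767 days claimed exceeds the 1647-day cap, so +1647 days → 22 November 2030.
Terminal disclaimer: CV-989385 expires on the earlier of 6 November 2029 and 22 November 2030.

November 6, 2029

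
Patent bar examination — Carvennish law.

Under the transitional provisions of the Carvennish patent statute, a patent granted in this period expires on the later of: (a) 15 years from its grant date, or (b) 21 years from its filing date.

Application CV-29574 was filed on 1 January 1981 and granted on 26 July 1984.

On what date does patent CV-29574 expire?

January 1, 2002

(a) grant + 15 years → 26 July 1999.
(b) filing + 21 years → 1 January 2002.
Later of the two: 1 January 2002.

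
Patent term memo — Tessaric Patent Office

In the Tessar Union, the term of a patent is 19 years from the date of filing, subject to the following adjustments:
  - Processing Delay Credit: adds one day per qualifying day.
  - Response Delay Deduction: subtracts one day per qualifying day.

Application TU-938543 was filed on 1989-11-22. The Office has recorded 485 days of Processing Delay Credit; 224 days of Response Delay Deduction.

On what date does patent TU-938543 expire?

August 10, 2009

Base term: filing date + 19 years → 22 November 2008.
Processing Delay Credit: +485 days → 22 March 2010.
Response Delay Deduction: −224 days → 10 August 2009.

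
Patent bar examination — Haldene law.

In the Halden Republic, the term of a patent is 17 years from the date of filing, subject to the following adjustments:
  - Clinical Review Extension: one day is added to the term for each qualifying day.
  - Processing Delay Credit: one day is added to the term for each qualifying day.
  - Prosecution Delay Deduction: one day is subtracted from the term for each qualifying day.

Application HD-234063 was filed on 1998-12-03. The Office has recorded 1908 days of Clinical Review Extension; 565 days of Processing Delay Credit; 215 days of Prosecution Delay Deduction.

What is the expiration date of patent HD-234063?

Base term: filing date + 17 years → 3 December 2015.
Clinical Review Extension: +1908 days → 22 February 2021.
Processing Delay Credit: +565 days → 10 September 2022.
Prosecution Delay Deduction: −215 days → 7 February 2022.

2022-02-07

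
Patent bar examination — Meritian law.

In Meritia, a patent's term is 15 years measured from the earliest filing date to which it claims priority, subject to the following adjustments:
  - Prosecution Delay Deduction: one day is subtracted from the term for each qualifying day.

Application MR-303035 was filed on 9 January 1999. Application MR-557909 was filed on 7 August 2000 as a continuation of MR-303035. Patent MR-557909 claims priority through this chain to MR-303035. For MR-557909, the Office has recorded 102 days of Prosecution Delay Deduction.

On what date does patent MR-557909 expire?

Earliest priority filing: 9 January 1999.
Base term: 9 January 1999 + 15 years → 9 January 2014.
Prosecution Delay Deduction: −102 days → 29 September 2013.

September 29, 2013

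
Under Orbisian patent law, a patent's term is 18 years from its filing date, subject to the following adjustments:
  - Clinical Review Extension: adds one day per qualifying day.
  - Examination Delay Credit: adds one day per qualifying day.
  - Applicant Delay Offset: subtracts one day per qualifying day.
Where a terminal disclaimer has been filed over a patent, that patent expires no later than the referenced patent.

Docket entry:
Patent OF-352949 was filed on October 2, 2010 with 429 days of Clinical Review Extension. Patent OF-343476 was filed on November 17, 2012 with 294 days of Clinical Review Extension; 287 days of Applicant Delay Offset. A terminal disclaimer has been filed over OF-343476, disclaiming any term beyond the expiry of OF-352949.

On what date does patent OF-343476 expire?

Natural term of OF-343476:
  Base: filing + 18 years → 17 November 2030.
  Clinical Review Extension: +294 days → 7 September 2031.
  Applicant Delay Offset: −287 days → 24 November 2030.
Expiry of referenced patent OF-352949:
  Base: filing + 18 years → 2 October 2028.
  Clinical Review Extension: +429 days → 5 December 2029.
Terminal disclaimer: OF-343476 expires on the earlier of 24 November 2030 and 5 December 2029.

December 5, 2029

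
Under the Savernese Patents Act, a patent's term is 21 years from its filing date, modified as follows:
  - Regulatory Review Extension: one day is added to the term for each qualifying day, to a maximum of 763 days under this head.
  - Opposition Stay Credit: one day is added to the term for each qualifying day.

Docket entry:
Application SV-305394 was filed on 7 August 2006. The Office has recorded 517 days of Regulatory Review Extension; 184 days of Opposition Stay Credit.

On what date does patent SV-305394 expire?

Base term: filing date + 21 years → 7 August 2027.
Regulatory Review Extension: 517 days (within the 763-day cap) → +517 days → 5 January 2029.
Opposition Stay Credit: +184 days → 8 July 2029.

2029-07-08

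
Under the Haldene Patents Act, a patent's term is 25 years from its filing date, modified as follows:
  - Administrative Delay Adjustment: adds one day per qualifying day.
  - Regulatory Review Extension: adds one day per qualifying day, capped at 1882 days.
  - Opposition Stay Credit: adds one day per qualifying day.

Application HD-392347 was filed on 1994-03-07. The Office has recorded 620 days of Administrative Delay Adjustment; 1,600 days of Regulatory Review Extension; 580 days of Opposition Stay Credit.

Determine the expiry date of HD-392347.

Base term: filing date + 25 years → 7 March 2019.
Administrative Delay Adjustment: +620 days → 16 November 2020.
Regulatory Review Extension: 1600 days (within the 1882-day cap) → +1600 days → 4 April 2025.
Opposition Stay Credit: +580 days → 5 November 2026.

2026-11-05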